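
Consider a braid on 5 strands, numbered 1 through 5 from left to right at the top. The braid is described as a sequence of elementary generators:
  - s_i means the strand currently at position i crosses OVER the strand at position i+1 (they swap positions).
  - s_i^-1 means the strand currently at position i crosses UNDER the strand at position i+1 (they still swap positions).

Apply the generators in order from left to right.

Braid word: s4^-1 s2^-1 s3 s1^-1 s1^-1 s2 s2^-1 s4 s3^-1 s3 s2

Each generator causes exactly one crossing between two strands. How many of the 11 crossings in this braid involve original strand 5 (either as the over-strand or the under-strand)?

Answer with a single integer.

Answer: 7

Derivation:
Gen 1: crossing 4x5. Involves strand 5? yes. Count so far: 1
Gen 2: crossing 2x3. Involves strand 5? no. Count so far: 1
Gen 3: crossing 2x5. Involves strand 5? yes. Count so far: 2
Gen 4: crossing 1x3. Involves strand 5? no. Count so far: 2
Gen 5: crossing 3x1. Involves strand 5? no. Count so far: 2
Gen 6: crossing 3x5. Involves strand 5? yes. Count so far: 3
Gen 7: crossing 5x3. Involves strand 5? yes. Count so far: 4
Gen 8: crossing 2x4. Involves strand 5? no. Count so far: 4
Gen 9: crossing 5x4. Involves strand 5? yes. Count so far: 5
Gen 10: crossing 4x5. Involves strand 5? yes. Count so far: 6
Gen 11: crossing 3x5. Involves strand 5? yes. Count so far: 7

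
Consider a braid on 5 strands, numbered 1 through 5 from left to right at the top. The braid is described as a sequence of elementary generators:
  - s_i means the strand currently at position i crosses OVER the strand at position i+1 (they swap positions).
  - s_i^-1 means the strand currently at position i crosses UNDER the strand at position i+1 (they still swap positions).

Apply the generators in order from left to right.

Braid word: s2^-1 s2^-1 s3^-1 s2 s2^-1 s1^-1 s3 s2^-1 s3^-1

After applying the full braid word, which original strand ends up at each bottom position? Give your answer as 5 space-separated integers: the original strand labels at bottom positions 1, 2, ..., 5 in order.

Gen 1 (s2^-1): strand 2 crosses under strand 3. Perm now: [1 3 2 4 5]
Gen 2 (s2^-1): strand 3 crosses under strand 2. Perm now: [1 2 3 4 5]
Gen 3 (s3^-1): strand 3 crosses under strand 4. Perm now: [1 2 4 3 5]
Gen 4 (s2): strand 2 crosses over strand 4. Perm now: [1 4 2 3 5]
Gen 5 (s2^-1): strand 4 crosses under strand 2. Perm now: [1 2 4 3 5]
Gen 6 (s1^-1): strand 1 crosses under strand 2. Perm now: [2 1 4 3 5]
Gen 7 (s3): strand 4 crosses over strand 3. Perm now: [2 1 3 4 5]
Gen 8 (s2^-1): strand 1 crosses under strand 3. Perm now: [2 3 1 4 5]
Gen 9 (s3^-1): strand 1 crosses under strand 4. Perm now: [2 3 4 1 5]

Answer: 2 3 4 1 5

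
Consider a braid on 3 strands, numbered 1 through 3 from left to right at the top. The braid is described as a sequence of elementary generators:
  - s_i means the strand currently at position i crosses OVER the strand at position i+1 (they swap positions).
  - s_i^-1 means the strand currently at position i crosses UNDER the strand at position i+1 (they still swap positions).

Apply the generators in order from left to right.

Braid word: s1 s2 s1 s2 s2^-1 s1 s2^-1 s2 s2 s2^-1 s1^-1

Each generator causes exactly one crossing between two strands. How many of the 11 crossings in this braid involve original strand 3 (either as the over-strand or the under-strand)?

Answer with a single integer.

Answer: 8

Derivation:
Gen 1: crossing 1x2. Involves strand 3? no. Count so far: 0
Gen 2: crossing 1x3. Involves strand 3? yes. Count so far: 1
Gen 3: crossing 2x3. Involves strand 3? yes. Count so far: 2
Gen 4: crossing 2x1. Involves strand 3? no. Count so far: 2
Gen 5: crossing 1x2. Involves strand 3? no. Count so far: 2
Gen 6: crossing 3x2. Involves strand 3? yes. Count so far: 3
Gen 7: crossing 3x1. Involves strand 3? yes. Count so far: 4
Gen 8: crossing 1x3. Involves strand 3? yes. Count so far: 5
Gen 9: crossing 3x1. Involves strand 3? yes. Count so far: 6
Gen 10: crossing 1x3. Involves strand 3? yes. Count so far: 7
Gen 11: crossing 2x3. Involves strand 3? yes. Count so far: 8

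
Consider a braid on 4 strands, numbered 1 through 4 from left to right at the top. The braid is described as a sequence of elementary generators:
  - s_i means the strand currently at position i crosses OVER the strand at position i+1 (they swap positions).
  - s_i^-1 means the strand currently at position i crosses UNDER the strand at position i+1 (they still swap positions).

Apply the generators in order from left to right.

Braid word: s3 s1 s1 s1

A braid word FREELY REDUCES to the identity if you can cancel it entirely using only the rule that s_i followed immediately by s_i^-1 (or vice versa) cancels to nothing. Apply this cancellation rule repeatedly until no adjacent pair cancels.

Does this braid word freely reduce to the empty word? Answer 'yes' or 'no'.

Answer: no

Derivation:
Gen 1 (s3): push. Stack: [s3]
Gen 2 (s1): push. Stack: [s3 s1]
Gen 3 (s1): push. Stack: [s3 s1 s1]
Gen 4 (s1): push. Stack: [s3 s1 s1 s1]
Reduced word: s3 s1 s1 s1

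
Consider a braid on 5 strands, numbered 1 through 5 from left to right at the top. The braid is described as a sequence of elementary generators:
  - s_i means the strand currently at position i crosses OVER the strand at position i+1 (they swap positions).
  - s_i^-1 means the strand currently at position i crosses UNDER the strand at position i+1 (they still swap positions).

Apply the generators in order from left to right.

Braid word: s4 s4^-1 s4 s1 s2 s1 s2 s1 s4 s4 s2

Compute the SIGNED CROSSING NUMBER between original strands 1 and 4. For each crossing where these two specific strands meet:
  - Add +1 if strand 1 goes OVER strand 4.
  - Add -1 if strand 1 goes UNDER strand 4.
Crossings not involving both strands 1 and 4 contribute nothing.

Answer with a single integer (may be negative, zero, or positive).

Gen 1: crossing 4x5. Both 1&4? no. Sum: 0
Gen 2: crossing 5x4. Both 1&4? no. Sum: 0
Gen 3: crossing 4x5. Both 1&4? no. Sum: 0
Gen 4: crossing 1x2. Both 1&4? no. Sum: 0
Gen 5: crossing 1x3. Both 1&4? no. Sum: 0
Gen 6: crossing 2x3. Both 1&4? no. Sum: 0
Gen 7: crossing 2x1. Both 1&4? no. Sum: 0
Gen 8: crossing 3x1. Both 1&4? no. Sum: 0
Gen 9: crossing 5x4. Both 1&4? no. Sum: 0
Gen 10: crossing 4x5. Both 1&4? no. Sum: 0
Gen 11: crossing 3x2. Both 1&4? no. Sum: 0

Answer: 0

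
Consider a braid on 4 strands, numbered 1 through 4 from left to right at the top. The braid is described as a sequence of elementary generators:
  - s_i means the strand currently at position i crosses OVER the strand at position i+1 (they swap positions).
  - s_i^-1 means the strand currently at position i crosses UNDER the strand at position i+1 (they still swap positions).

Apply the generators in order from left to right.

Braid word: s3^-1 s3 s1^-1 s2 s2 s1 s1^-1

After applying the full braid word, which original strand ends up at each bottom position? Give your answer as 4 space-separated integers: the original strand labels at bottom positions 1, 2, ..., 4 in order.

Answer: 2 1 3 4

Derivation:
Gen 1 (s3^-1): strand 3 crosses under strand 4. Perm now: [1 2 4 3]
Gen 2 (s3): strand 4 crosses over strand 3. Perm now: [1 2 3 4]
Gen 3 (s1^-1): strand 1 crosses under strand 2. Perm now: [2 1 3 4]
Gen 4 (s2): strand 1 crosses over strand 3. Perm now: [2 3 1 4]
Gen 5 (s2): strand 3 crosses over strand 1. Perm now: [2 1 3 4]
Gen 6 (s1): strand 2 crosses over strand 1. Perm now: [1 2 3 4]
Gen 7 (s1^-1): strand 1 crosses under strand 2. Perm now: [2 1 3 4]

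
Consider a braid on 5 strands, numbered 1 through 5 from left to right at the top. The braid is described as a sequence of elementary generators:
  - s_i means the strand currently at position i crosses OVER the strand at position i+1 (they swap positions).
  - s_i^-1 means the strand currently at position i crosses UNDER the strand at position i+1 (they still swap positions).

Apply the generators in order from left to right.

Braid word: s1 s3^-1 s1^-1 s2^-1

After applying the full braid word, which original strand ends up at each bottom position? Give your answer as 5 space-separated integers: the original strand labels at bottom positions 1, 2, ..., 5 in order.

Answer: 1 4 2 3 5

Derivation:
Gen 1 (s1): strand 1 crosses over strand 2. Perm now: [2 1 3 4 5]
Gen 2 (s3^-1): strand 3 crosses under strand 4. Perm now: [2 1 4 3 5]
Gen 3 (s1^-1): strand 2 crosses under strand 1. Perm now: [1 2 4 3 5]
Gen 4 (s2^-1): strand 2 crosses under strand 4. Perm now: [1 4 2 3 5]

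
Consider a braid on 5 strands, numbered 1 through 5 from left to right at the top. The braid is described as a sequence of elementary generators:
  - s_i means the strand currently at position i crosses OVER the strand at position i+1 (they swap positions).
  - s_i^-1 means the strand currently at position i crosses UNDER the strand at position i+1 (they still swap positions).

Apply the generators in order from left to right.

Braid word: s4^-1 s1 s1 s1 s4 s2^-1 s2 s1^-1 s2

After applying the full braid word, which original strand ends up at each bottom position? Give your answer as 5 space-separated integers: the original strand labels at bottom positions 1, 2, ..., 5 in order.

Answer: 1 3 2 4 5

Derivation:
Gen 1 (s4^-1): strand 4 crosses under strand 5. Perm now: [1 2 3 5 4]
Gen 2 (s1): strand 1 crosses over strand 2. Perm now: [2 1 3 5 4]
Gen 3 (s1): strand 2 crosses over strand 1. Perm now: [1 2 3 5 4]
Gen 4 (s1): strand 1 crosses over strand 2. Perm now: [2 1 3 5 4]
Gen 5 (s4): strand 5 crosses over strand 4. Perm now: [2 1 3 4 5]
Gen 6 (s2^-1): strand 1 crosses under strand 3. Perm now: [2 3 1 4 5]
Gen 7 (s2): strand 3 crosses over strand 1. Perm now: [2 1 3 4 5]
Gen 8 (s1^-1): strand 2 crosses under strand 1. Perm now: [1 2 3 4 5]
Gen 9 (s2): strand 2 crosses over strand 3. Perm now: [1 3 2 4 5]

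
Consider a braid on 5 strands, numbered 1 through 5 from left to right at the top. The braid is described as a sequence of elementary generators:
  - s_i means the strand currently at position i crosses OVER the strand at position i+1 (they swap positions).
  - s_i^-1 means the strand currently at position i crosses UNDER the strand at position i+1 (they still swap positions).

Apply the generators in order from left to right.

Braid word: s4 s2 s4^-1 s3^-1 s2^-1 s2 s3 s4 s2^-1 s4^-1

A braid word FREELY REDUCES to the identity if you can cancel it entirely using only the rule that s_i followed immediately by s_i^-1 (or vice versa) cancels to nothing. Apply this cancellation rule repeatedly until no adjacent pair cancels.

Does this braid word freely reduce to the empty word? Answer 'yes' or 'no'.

Answer: yes

Derivation:
Gen 1 (s4): push. Stack: [s4]
Gen 2 (s2): push. Stack: [s4 s2]
Gen 3 (s4^-1): push. Stack: [s4 s2 s4^-1]
Gen 4 (s3^-1): push. Stack: [s4 s2 s4^-1 s3^-1]
Gen 5 (s2^-1): push. Stack: [s4 s2 s4^-1 s3^-1 s2^-1]
Gen 6 (s2): cancels prior s2^-1. Stack: [s4 s2 s4^-1 s3^-1]
Gen 7 (s3): cancels prior s3^-1. Stack: [s4 s2 s4^-1]
Gen 8 (s4): cancels prior s4^-1. Stack: [s4 s2]
Gen 9 (s2^-1): cancels prior s2. Stack: [s4]
Gen 10 (s4^-1): cancels prior s4. Stack: []
Reduced word: (empty)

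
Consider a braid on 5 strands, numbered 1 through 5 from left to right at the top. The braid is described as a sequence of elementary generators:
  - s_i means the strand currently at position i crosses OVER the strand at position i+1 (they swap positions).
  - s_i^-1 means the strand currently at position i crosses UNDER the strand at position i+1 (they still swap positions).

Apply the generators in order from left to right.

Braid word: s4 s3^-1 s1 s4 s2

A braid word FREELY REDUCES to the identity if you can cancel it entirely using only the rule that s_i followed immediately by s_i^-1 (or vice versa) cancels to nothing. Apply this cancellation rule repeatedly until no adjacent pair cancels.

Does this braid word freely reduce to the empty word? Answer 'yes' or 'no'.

Gen 1 (s4): push. Stack: [s4]
Gen 2 (s3^-1): push. Stack: [s4 s3^-1]
Gen 3 (s1): push. Stack: [s4 s3^-1 s1]
Gen 4 (s4): push. Stack: [s4 s3^-1 s1 s4]
Gen 5 (s2): push. Stack: [s4 s3^-1 s1 s4 s2]
Reduced word: s4 s3^-1 s1 s4 s2

Answer: no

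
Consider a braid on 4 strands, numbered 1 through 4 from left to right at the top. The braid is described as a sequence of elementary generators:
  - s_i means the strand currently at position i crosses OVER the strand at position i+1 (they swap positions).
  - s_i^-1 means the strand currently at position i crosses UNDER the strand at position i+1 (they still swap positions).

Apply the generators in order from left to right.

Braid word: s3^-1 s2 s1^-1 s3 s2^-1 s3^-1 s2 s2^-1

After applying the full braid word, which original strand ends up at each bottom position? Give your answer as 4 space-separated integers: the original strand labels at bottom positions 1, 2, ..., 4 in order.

Gen 1 (s3^-1): strand 3 crosses under strand 4. Perm now: [1 2 4 3]
Gen 2 (s2): strand 2 crosses over strand 4. Perm now: [1 4 2 3]
Gen 3 (s1^-1): strand 1 crosses under strand 4. Perm now: [4 1 2 3]
Gen 4 (s3): strand 2 crosses over strand 3. Perm now: [4 1 3 2]
Gen 5 (s2^-1): strand 1 crosses under strand 3. Perm now: [4 3 1 2]
Gen 6 (s3^-1): strand 1 crosses under strand 2. Perm now: [4 3 2 1]
Gen 7 (s2): strand 3 crosses over strand 2. Perm now: [4 2 3 1]
Gen 8 (s2^-1): strand 2 crosses under strand 3. Perm now: [4 3 2 1]

Answer: 4 3 2 1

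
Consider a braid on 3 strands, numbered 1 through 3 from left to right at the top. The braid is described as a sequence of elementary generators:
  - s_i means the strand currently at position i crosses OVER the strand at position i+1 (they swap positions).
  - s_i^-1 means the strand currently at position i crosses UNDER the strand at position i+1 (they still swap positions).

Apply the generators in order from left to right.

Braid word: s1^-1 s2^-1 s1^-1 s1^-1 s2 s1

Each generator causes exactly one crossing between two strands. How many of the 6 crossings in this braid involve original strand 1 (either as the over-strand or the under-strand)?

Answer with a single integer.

Gen 1: crossing 1x2. Involves strand 1? yes. Count so far: 1
Gen 2: crossing 1x3. Involves strand 1? yes. Count so far: 2
Gen 3: crossing 2x3. Involves strand 1? no. Count so far: 2
Gen 4: crossing 3x2. Involves strand 1? no. Count so far: 2
Gen 5: crossing 3x1. Involves strand 1? yes. Count so far: 3
Gen 6: crossing 2x1. Involves strand 1? yes. Count so far: 4

Answer: 4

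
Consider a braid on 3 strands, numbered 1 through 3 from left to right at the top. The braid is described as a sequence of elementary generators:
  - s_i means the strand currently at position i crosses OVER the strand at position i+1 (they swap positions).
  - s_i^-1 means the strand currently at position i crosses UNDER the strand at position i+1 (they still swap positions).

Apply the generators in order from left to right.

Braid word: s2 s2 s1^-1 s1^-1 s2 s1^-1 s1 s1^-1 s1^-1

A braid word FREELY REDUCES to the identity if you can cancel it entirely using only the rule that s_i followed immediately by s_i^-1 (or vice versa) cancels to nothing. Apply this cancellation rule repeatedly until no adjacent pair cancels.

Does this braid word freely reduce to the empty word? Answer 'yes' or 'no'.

Answer: no

Derivation:
Gen 1 (s2): push. Stack: [s2]
Gen 2 (s2): push. Stack: [s2 s2]
Gen 3 (s1^-1): push. Stack: [s2 s2 s1^-1]
Gen 4 (s1^-1): push. Stack: [s2 s2 s1^-1 s1^-1]
Gen 5 (s2): push. Stack: [s2 s2 s1^-1 s1^-1 s2]
Gen 6 (s1^-1): push. Stack: [s2 s2 s1^-1 s1^-1 s2 s1^-1]
Gen 7 (s1): cancels prior s1^-1. Stack: [s2 s2 s1^-1 s1^-1 s2]
Gen 8 (s1^-1): push. Stack: [s2 s2 s1^-1 s1^-1 s2 s1^-1]
Gen 9 (s1^-1): push. Stack: [s2 s2 s1^-1 s1^-1 s2 s1^-1 s1^-1]
Reduced word: s2 s2 s1^-1 s1^-1 s2 s1^-1 s1^-1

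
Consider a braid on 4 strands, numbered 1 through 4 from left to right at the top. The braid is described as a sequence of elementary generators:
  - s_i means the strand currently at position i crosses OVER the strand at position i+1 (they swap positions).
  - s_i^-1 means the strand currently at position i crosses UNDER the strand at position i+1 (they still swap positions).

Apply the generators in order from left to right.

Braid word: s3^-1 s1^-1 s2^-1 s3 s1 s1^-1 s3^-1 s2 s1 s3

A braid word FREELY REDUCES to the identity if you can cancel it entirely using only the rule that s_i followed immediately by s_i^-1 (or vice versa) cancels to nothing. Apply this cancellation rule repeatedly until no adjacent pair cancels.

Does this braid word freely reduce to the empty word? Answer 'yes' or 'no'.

Gen 1 (s3^-1): push. Stack: [s3^-1]
Gen 2 (s1^-1): push. Stack: [s3^-1 s1^-1]
Gen 3 (s2^-1): push. Stack: [s3^-1 s1^-1 s2^-1]
Gen 4 (s3): push. Stack: [s3^-1 s1^-1 s2^-1 s3]
Gen 5 (s1): push. Stack: [s3^-1 s1^-1 s2^-1 s3 s1]
Gen 6 (s1^-1): cancels prior s1. Stack: [s3^-1 s1^-1 s2^-1 s3]
Gen 7 (s3^-1): cancels prior s3. Stack: [s3^-1 s1^-1 s2^-1]
Gen 8 (s2): cancels prior s2^-1. Stack: [s3^-1 s1^-1]
Gen 9 (s1): cancels prior s1^-1. Stack: [s3^-1]
Gen 10 (s3): cancels prior s3^-1. Stack: []
Reduced word: (empty)

Answer: yes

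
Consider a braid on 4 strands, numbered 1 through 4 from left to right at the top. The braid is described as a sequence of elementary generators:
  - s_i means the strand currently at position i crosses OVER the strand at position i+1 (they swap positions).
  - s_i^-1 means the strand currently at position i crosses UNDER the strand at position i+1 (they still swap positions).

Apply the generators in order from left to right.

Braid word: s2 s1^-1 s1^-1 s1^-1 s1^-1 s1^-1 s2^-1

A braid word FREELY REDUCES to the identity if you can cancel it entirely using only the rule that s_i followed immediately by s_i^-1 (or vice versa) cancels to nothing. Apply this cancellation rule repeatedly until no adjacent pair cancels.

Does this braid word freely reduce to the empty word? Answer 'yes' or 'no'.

Answer: no

Derivation:
Gen 1 (s2): push. Stack: [s2]
Gen 2 (s1^-1): push. Stack: [s2 s1^-1]
Gen 3 (s1^-1): push. Stack: [s2 s1^-1 s1^-1]
Gen 4 (s1^-1): push. Stack: [s2 s1^-1 s1^-1 s1^-1]
Gen 5 (s1^-1): push. Stack: [s2 s1^-1 s1^-1 s1^-1 s1^-1]
Gen 6 (s1^-1): push. Stack: [s2 s1^-1 s1^-1 s1^-1 s1^-1 s1^-1]
Gen 7 (s2^-1): push. Stack: [s2 s1^-1 s1^-1 s1^-1 s1^-1 s1^-1 s2^-1]
Reduced word: s2 s1^-1 s1^-1 s1^-1 s1^-1 s1^-1 s2^-1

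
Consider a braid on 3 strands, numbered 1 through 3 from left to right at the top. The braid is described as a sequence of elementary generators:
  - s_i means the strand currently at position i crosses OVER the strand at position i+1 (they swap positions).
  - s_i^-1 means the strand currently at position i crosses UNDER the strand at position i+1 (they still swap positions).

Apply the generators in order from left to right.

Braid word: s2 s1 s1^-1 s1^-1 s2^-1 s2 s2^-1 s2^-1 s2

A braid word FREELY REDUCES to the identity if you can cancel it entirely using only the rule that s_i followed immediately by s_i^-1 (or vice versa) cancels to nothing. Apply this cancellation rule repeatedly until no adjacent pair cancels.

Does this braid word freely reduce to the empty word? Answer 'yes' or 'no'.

Gen 1 (s2): push. Stack: [s2]
Gen 2 (s1): push. Stack: [s2 s1]
Gen 3 (s1^-1): cancels prior s1. Stack: [s2]
Gen 4 (s1^-1): push. Stack: [s2 s1^-1]
Gen 5 (s2^-1): push. Stack: [s2 s1^-1 s2^-1]
Gen 6 (s2): cancels prior s2^-1. Stack: [s2 s1^-1]
Gen 7 (s2^-1): push. Stack: [s2 s1^-1 s2^-1]
Gen 8 (s2^-1): push. Stack: [s2 s1^-1 s2^-1 s2^-1]
Gen 9 (s2): cancels prior s2^-1. Stack: [s2 s1^-1 s2^-1]
Reduced word: s2 s1^-1 s2^-1

Answer: no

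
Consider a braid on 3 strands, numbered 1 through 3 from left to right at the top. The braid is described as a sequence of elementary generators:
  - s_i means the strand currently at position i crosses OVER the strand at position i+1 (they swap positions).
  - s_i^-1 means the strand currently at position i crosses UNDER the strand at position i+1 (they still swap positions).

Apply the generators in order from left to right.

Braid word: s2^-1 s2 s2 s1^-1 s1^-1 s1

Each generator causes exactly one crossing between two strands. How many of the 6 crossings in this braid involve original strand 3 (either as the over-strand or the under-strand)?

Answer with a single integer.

Gen 1: crossing 2x3. Involves strand 3? yes. Count so far: 1
Gen 2: crossing 3x2. Involves strand 3? yes. Count so far: 2
Gen 3: crossing 2x3. Involves strand 3? yes. Count so far: 3
Gen 4: crossing 1x3. Involves strand 3? yes. Count so far: 4
Gen 5: crossing 3x1. Involves strand 3? yes. Count so far: 5
Gen 6: crossing 1x3. Involves strand 3? yes. Count so far: 6

Answer: 6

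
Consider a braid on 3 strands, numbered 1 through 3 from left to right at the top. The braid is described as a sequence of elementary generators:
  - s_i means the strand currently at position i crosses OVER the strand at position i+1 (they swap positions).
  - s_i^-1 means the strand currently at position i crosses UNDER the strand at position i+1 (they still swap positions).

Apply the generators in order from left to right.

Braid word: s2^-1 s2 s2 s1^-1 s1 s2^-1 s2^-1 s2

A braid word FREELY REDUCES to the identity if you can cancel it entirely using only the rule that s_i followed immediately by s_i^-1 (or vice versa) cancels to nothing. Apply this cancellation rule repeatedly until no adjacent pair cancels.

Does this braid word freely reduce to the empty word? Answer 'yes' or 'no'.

Gen 1 (s2^-1): push. Stack: [s2^-1]
Gen 2 (s2): cancels prior s2^-1. Stack: []
Gen 3 (s2): push. Stack: [s2]
Gen 4 (s1^-1): push. Stack: [s2 s1^-1]
Gen 5 (s1): cancels prior s1^-1. Stack: [s2]
Gen 6 (s2^-1): cancels prior s2. Stack: []
Gen 7 (s2^-1): push. Stack: [s2^-1]
Gen 8 (s2): cancels prior s2^-1. Stack: []
Reduced word: (empty)

Answer: yes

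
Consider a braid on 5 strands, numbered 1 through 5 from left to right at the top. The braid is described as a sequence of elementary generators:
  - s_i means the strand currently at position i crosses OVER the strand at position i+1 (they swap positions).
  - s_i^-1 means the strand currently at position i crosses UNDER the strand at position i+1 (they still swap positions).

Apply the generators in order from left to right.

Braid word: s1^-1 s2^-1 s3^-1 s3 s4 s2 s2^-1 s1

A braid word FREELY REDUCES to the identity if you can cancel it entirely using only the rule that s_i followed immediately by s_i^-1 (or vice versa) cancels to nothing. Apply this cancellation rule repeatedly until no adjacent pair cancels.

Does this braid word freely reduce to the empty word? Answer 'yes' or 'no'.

Answer: no

Derivation:
Gen 1 (s1^-1): push. Stack: [s1^-1]
Gen 2 (s2^-1): push. Stack: [s1^-1 s2^-1]
Gen 3 (s3^-1): push. Stack: [s1^-1 s2^-1 s3^-1]
Gen 4 (s3): cancels prior s3^-1. Stack: [s1^-1 s2^-1]
Gen 5 (s4): push. Stack: [s1^-1 s2^-1 s4]
Gen 6 (s2): push. Stack: [s1^-1 s2^-1 s4 s2]
Gen 7 (s2^-1): cancels prior s2. Stack: [s1^-1 s2^-1 s4]
Gen 8 (s1): push. Stack: [s1^-1 s2^-1 s4 s1]
Reduced word: s1^-1 s2^-1 s4 s1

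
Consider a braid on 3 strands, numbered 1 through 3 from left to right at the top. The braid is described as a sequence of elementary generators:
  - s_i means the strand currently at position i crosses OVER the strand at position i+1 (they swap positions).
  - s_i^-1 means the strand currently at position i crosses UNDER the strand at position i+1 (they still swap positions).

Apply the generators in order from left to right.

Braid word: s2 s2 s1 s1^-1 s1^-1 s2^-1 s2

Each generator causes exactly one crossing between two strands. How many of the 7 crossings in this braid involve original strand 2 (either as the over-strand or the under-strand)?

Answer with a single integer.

Answer: 5

Derivation:
Gen 1: crossing 2x3. Involves strand 2? yes. Count so far: 1
Gen 2: crossing 3x2. Involves strand 2? yes. Count so far: 2
Gen 3: crossing 1x2. Involves strand 2? yes. Count so far: 3
Gen 4: crossing 2x1. Involves strand 2? yes. Count so far: 4
Gen 5: crossing 1x2. Involves strand 2? yes. Count so far: 5
Gen 6: crossing 1x3. Involves strand 2? no. Count so far: 5
Gen 7: crossing 3x1. Involves strand 2? no. Count so far: 5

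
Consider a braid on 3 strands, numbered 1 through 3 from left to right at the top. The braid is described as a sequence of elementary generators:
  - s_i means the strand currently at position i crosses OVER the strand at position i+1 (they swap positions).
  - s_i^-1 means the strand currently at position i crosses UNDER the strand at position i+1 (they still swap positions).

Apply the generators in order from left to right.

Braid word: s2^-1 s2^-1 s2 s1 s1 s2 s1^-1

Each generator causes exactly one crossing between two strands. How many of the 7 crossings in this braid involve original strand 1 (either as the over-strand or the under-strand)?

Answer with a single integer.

Answer: 3

Derivation:
Gen 1: crossing 2x3. Involves strand 1? no. Count so far: 0
Gen 2: crossing 3x2. Involves strand 1? no. Count so far: 0
Gen 3: crossing 2x3. Involves strand 1? no. Count so far: 0
Gen 4: crossing 1x3. Involves strand 1? yes. Count so far: 1
Gen 5: crossing 3x1. Involves strand 1? yes. Count so far: 2
Gen 6: crossing 3x2. Involves strand 1? no. Count so far: 2
Gen 7: crossing 1x2. Involves strand 1? yes. Count so far: 3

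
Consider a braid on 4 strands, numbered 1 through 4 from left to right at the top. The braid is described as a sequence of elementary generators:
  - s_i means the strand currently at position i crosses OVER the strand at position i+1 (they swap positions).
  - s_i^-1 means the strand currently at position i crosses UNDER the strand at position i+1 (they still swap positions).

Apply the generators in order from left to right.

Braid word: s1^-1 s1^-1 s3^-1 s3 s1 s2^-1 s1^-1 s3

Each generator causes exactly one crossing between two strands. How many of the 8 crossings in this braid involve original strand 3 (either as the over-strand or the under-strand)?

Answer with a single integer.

Answer: 4

Derivation:
Gen 1: crossing 1x2. Involves strand 3? no. Count so far: 0
Gen 2: crossing 2x1. Involves strand 3? no. Count so far: 0
Gen 3: crossing 3x4. Involves strand 3? yes. Count so far: 1
Gen 4: crossing 4x3. Involves strand 3? yes. Count so far: 2
Gen 5: crossing 1x2. Involves strand 3? no. Count so far: 2
Gen 6: crossing 1x3. Involves strand 3? yes. Count so far: 3
Gen 7: crossing 2x3. Involves strand 3? yes. Count so far: 4
Gen 8: crossing 1x4. Involves strand 3? no. Count so far: 4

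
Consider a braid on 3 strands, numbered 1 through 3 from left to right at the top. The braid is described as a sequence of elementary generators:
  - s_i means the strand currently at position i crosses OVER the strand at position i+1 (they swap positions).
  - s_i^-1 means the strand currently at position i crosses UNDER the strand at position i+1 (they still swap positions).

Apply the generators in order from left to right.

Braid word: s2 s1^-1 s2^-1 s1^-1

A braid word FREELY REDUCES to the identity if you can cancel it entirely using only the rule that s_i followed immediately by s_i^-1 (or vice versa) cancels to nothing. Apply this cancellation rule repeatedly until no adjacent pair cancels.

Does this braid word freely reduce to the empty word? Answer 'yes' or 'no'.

Answer: no

Derivation:
Gen 1 (s2): push. Stack: [s2]
Gen 2 (s1^-1): push. Stack: [s2 s1^-1]
Gen 3 (s2^-1): push. Stack: [s2 s1^-1 s2^-1]
Gen 4 (s1^-1): push. Stack: [s2 s1^-1 s2^-1 s1^-1]
Reduced word: s2 s1^-1 s2^-1 s1^-1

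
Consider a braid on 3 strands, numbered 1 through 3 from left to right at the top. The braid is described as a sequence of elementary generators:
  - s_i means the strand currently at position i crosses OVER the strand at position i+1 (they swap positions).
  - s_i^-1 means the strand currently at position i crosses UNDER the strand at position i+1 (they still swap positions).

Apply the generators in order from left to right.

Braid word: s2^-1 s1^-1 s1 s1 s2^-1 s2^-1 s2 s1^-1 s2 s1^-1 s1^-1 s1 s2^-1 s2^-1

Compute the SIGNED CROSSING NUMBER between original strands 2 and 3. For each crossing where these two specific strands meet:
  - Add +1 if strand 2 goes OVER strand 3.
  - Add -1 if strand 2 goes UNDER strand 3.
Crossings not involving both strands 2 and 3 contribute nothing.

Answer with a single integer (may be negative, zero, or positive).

Gen 1: 2 under 3. Both 2&3? yes. Contrib: -1. Sum: -1
Gen 2: crossing 1x3. Both 2&3? no. Sum: -1
Gen 3: crossing 3x1. Both 2&3? no. Sum: -1
Gen 4: crossing 1x3. Both 2&3? no. Sum: -1
Gen 5: crossing 1x2. Both 2&3? no. Sum: -1
Gen 6: crossing 2x1. Both 2&3? no. Sum: -1
Gen 7: crossing 1x2. Both 2&3? no. Sum: -1
Gen 8: 3 under 2. Both 2&3? yes. Contrib: +1. Sum: 0
Gen 9: crossing 3x1. Both 2&3? no. Sum: 0
Gen 10: crossing 2x1. Both 2&3? no. Sum: 0
Gen 11: crossing 1x2. Both 2&3? no. Sum: 0
Gen 12: crossing 2x1. Both 2&3? no. Sum: 0
Gen 13: 2 under 3. Both 2&3? yes. Contrib: -1. Sum: -1
Gen 14: 3 under 2. Both 2&3? yes. Contrib: +1. Sum: 0

Answer: 0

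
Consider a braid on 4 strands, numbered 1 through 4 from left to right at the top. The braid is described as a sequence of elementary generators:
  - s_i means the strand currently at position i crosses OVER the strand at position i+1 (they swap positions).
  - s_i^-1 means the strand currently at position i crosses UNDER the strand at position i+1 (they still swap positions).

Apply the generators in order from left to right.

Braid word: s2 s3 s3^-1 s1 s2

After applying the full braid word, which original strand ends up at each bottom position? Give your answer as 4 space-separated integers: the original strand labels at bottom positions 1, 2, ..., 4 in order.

Gen 1 (s2): strand 2 crosses over strand 3. Perm now: [1 3 2 4]
Gen 2 (s3): strand 2 crosses over strand 4. Perm now: [1 3 4 2]
Gen 3 (s3^-1): strand 4 crosses under strand 2. Perm now: [1 3 2 4]
Gen 4 (s1): strand 1 crosses over strand 3. Perm now: [3 1 2 4]
Gen 5 (s2): strand 1 crosses over strand 2. Perm now: [3 2 1 4]

Answer: 3 2 1 4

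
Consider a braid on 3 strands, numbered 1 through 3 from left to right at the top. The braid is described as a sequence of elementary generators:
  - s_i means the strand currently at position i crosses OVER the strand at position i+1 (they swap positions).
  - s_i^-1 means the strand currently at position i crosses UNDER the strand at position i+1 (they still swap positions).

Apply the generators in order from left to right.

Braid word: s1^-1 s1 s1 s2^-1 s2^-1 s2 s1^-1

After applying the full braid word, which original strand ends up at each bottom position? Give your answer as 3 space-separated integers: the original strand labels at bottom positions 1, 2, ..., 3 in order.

Answer: 3 2 1

Derivation:
Gen 1 (s1^-1): strand 1 crosses under strand 2. Perm now: [2 1 3]
Gen 2 (s1): strand 2 crosses over strand 1. Perm now: [1 2 3]
Gen 3 (s1): strand 1 crosses over strand 2. Perm now: [2 1 3]
Gen 4 (s2^-1): strand 1 crosses under strand 3. Perm now: [2 3 1]
Gen 5 (s2^-1): strand 3 crosses under strand 1. Perm now: [2 1 3]
Gen 6 (s2): strand 1 crosses over strand 3. Perm now: [2 3 1]
Gen 7 (s1^-1): strand 2 crosses under strand 3. Perm now: [3 2 1]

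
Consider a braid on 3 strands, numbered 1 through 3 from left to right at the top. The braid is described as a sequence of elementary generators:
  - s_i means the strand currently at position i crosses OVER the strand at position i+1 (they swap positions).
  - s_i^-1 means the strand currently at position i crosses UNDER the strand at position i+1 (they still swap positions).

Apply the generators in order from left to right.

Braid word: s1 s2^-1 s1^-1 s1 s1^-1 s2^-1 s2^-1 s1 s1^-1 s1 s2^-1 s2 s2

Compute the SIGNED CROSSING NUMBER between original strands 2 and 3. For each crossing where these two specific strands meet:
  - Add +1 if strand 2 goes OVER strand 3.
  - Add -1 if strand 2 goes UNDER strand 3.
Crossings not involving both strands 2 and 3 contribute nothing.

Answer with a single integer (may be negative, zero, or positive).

Gen 1: crossing 1x2. Both 2&3? no. Sum: 0
Gen 2: crossing 1x3. Both 2&3? no. Sum: 0
Gen 3: 2 under 3. Both 2&3? yes. Contrib: -1. Sum: -1
Gen 4: 3 over 2. Both 2&3? yes. Contrib: -1. Sum: -2
Gen 5: 2 under 3. Both 2&3? yes. Contrib: -1. Sum: -3
Gen 6: crossing 2x1. Both 2&3? no. Sum: -3
Gen 7: crossing 1x2. Both 2&3? no. Sum: -3
Gen 8: 3 over 2. Both 2&3? yes. Contrib: -1. Sum: -4
Gen 9: 2 under 3. Both 2&3? yes. Contrib: -1. Sum: -5
Gen 10: 3 over 2. Both 2&3? yes. Contrib: -1. Sum: -6
Gen 11: crossing 3x1. Both 2&3? no. Sum: -6
Gen 12: crossing 1x3. Both 2&3? no. Sum: -6
Gen 13: crossing 3x1. Both 2&3? no. Sum: -6

Answer: -6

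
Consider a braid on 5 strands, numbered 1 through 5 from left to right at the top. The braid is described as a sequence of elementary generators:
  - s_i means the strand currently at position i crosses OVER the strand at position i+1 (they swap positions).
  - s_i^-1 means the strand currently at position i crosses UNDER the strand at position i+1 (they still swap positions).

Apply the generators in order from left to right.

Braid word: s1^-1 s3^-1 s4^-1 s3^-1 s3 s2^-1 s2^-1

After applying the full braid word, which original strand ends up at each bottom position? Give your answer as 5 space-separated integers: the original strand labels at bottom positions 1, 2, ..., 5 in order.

Answer: 2 1 4 5 3

Derivation:
Gen 1 (s1^-1): strand 1 crosses under strand 2. Perm now: [2 1 3 4 5]
Gen 2 (s3^-1): strand 3 crosses under strand 4. Perm now: [2 1 4 3 5]
Gen 3 (s4^-1): strand 3 crosses under strand 5. Perm now: [2 1 4 5 3]
Gen 4 (s3^-1): strand 4 crosses under strand 5. Perm now: [2 1 5 4 3]
Gen 5 (s3): strand 5 crosses over strand 4. Perm now: [2 1 4 5 3]
Gen 6 (s2^-1): strand 1 crosses under strand 4. Perm now: [2 4 1 5 3]
Gen 7 (s2^-1): strand 4 crosses under strand 1. Perm now: [2 1 4 5 3]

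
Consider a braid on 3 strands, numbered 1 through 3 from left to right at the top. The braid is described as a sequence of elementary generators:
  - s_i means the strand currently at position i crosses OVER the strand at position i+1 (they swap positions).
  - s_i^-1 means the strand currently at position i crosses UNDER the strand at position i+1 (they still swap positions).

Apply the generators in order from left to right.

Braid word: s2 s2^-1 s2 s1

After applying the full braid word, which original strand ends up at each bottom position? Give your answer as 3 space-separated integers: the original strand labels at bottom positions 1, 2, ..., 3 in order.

Gen 1 (s2): strand 2 crosses over strand 3. Perm now: [1 3 2]
Gen 2 (s2^-1): strand 3 crosses under strand 2. Perm now: [1 2 3]
Gen 3 (s2): strand 2 crosses over strand 3. Perm now: [1 3 2]
Gen 4 (s1): strand 1 crosses over strand 3. Perm now: [3 1 2]

Answer: 3 1 2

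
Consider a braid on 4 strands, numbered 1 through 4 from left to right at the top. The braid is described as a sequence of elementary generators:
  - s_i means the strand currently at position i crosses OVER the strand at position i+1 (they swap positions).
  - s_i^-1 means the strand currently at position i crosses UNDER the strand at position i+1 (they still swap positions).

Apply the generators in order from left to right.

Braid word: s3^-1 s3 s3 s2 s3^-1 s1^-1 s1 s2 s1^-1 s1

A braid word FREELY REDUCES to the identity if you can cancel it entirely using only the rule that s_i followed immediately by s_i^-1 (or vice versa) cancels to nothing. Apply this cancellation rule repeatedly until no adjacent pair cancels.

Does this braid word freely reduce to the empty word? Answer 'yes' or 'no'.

Gen 1 (s3^-1): push. Stack: [s3^-1]
Gen 2 (s3): cancels prior s3^-1. Stack: []
Gen 3 (s3): push. Stack: [s3]
Gen 4 (s2): push. Stack: [s3 s2]
Gen 5 (s3^-1): push. Stack: [s3 s2 s3^-1]
Gen 6 (s1^-1): push. Stack: [s3 s2 s3^-1 s1^-1]
Gen 7 (s1): cancels prior s1^-1. Stack: [s3 s2 s3^-1]
Gen 8 (s2): push. Stack: [s3 s2 s3^-1 s2]
Gen 9 (s1^-1): push. Stack: [s3 s2 s3^-1 s2 s1^-1]
Gen 10 (s1): cancels prior s1^-1. Stack: [s3 s2 s3^-1 s2]
Reduced word: s3 s2 s3^-1 s2

Answer: no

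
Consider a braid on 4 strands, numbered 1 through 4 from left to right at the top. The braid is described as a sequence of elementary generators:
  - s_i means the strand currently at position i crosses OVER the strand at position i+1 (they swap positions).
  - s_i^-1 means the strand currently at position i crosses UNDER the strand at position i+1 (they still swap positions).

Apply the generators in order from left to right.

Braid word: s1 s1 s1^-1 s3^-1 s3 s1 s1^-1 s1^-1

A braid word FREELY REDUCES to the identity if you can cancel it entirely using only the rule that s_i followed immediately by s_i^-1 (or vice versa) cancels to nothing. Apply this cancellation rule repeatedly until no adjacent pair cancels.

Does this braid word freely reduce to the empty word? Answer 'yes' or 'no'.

Answer: yes

Derivation:
Gen 1 (s1): push. Stack: [s1]
Gen 2 (s1): push. Stack: [s1 s1]
Gen 3 (s1^-1): cancels prior s1. Stack: [s1]
Gen 4 (s3^-1): push. Stack: [s1 s3^-1]
Gen 5 (s3): cancels prior s3^-1. Stack: [s1]
Gen 6 (s1): push. Stack: [s1 s1]
Gen 7 (s1^-1): cancels prior s1. Stack: [s1]
Gen 8 (s1^-1): cancels prior s1. Stack: []
Reduced word: (empty)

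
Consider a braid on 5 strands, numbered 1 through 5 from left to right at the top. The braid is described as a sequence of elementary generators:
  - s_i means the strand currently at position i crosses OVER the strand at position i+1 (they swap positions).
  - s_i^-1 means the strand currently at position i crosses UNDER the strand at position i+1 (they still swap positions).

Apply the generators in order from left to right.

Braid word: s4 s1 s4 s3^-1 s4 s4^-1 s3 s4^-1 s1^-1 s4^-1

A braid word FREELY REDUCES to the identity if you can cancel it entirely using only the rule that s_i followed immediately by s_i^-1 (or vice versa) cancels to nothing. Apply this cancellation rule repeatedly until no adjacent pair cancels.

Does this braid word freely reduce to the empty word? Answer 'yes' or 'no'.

Answer: yes

Derivation:
Gen 1 (s4): push. Stack: [s4]
Gen 2 (s1): push. Stack: [s4 s1]
Gen 3 (s4): push. Stack: [s4 s1 s4]
Gen 4 (s3^-1): push. Stack: [s4 s1 s4 s3^-1]
Gen 5 (s4): push. Stack: [s4 s1 s4 s3^-1 s4]
Gen 6 (s4^-1): cancels prior s4. Stack: [s4 s1 s4 s3^-1]
Gen 7 (s3): cancels prior s3^-1. Stack: [s4 s1 s4]
Gen 8 (s4^-1): cancels prior s4. Stack: [s4 s1]
Gen 9 (s1^-1): cancels prior s1. Stack: [s4]
Gen 10 (s4^-1): cancels prior s4. Stack: []
Reduced word: (empty)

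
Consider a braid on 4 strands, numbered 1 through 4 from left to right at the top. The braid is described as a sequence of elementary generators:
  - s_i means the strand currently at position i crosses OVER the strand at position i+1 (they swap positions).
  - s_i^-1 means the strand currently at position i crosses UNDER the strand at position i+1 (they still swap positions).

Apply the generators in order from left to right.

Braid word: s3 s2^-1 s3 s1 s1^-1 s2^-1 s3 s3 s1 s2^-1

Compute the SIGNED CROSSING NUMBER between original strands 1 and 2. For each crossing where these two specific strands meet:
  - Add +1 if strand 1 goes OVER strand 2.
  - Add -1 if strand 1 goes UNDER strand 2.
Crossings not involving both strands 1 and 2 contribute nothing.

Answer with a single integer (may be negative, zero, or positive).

Answer: 0

Derivation:
Gen 1: crossing 3x4. Both 1&2? no. Sum: 0
Gen 2: crossing 2x4. Both 1&2? no. Sum: 0
Gen 3: crossing 2x3. Both 1&2? no. Sum: 0
Gen 4: crossing 1x4. Both 1&2? no. Sum: 0
Gen 5: crossing 4x1. Both 1&2? no. Sum: 0
Gen 6: crossing 4x3. Both 1&2? no. Sum: 0
Gen 7: crossing 4x2. Both 1&2? no. Sum: 0
Gen 8: crossing 2x4. Both 1&2? no. Sum: 0
Gen 9: crossing 1x3. Both 1&2? no. Sum: 0
Gen 10: crossing 1x4. Both 1&2? no. Sum: 0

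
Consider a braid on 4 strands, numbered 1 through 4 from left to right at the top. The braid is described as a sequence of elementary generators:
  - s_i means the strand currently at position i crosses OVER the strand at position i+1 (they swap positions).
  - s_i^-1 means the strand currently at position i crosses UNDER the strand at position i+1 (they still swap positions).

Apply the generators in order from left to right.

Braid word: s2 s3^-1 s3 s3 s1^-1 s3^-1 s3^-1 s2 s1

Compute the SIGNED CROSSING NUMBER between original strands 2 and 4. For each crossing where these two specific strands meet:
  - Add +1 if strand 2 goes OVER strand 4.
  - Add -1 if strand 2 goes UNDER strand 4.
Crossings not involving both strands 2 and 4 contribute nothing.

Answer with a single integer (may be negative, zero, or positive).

Gen 1: crossing 2x3. Both 2&4? no. Sum: 0
Gen 2: 2 under 4. Both 2&4? yes. Contrib: -1. Sum: -1
Gen 3: 4 over 2. Both 2&4? yes. Contrib: -1. Sum: -2
Gen 4: 2 over 4. Both 2&4? yes. Contrib: +1. Sum: -1
Gen 5: crossing 1x3. Both 2&4? no. Sum: -1
Gen 6: 4 under 2. Both 2&4? yes. Contrib: +1. Sum: 0
Gen 7: 2 under 4. Both 2&4? yes. Contrib: -1. Sum: -1
Gen 8: crossing 1x4. Both 2&4? no. Sum: -1
Gen 9: crossing 3x4. Both 2&4? no. Sum: -1

Answer: -1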